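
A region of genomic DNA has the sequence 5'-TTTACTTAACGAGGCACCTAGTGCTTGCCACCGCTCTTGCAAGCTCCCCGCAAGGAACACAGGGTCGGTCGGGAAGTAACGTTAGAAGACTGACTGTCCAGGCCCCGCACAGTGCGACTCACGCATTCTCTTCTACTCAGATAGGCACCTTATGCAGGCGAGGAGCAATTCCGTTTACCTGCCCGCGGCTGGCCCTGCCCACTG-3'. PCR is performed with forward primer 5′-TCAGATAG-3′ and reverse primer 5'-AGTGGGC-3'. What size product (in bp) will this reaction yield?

67 bp

The forward primer matches the template at positions 137–144.
Taking the reverse complement of AGTGGGC gives GCCCACT, found at positions 197–203 on the template; the primer anneals here to the top strand with its 3' end pointing upstream.
Amplicon spans positions 137–203: 67 bp.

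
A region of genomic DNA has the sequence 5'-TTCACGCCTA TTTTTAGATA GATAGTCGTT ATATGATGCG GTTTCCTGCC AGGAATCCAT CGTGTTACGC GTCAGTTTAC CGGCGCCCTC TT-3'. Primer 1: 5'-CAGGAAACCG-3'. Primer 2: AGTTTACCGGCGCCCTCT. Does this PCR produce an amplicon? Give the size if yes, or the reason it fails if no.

Primer 1 (CAGGAAACCG) has reverse complement CGGTTTCCTG, which matches the top strand at positions 39–48; primer 1 anneals to the top strand there with its 3' end pointing upstream toward position 39.
Primer 2 (AGTTTACCGGCGCCCTCT) matches the top strand directly at positions 74–91; it anneals to the bottom strand with its 3' end pointing downstream toward position 91.
The 3' ends diverge (primer 1 extends toward position 1, primer 2 toward position 92), so the primers never converge on a shared product.

No product — the primers' 3' ends point away from each other.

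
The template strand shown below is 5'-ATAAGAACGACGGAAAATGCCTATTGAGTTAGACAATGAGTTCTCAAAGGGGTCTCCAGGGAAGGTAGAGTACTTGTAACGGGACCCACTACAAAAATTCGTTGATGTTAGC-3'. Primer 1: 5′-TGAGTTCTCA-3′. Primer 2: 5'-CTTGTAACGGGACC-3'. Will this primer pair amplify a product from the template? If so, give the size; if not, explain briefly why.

No product — both primers anneal to the same strand and extend in the same direction.

Primer 1 (TGAGTTCTCA) matches the top strand at positions 37–46 (3' end points downstream).
Primer 2 (CTTGTAACGGGACC) also matches the top strand directly, at positions 73–86 — its reverse complement GGTCCCGTTACAAG is not present.
Both primers anneal to the bottom strand with 3' ends pointing the same way, so neither can prime synthesis back toward the other.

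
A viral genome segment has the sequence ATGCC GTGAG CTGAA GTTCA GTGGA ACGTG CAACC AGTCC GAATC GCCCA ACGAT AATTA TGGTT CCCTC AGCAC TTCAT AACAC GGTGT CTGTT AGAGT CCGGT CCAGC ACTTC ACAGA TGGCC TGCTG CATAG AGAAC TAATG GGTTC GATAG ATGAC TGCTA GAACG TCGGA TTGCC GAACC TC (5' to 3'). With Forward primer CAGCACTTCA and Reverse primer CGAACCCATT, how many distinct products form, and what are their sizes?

Two products: 82 bp, 45 bp

The forward primer CAGCACTTCA matches the top strand at positions 70–79, 107–116.
The reverse primer's reverse complement is AATGGGTTCG, matching at positions 142–151.
Each forward site pairs with the reverse site to give a product ending at position 151: sizes 82, 45 bp.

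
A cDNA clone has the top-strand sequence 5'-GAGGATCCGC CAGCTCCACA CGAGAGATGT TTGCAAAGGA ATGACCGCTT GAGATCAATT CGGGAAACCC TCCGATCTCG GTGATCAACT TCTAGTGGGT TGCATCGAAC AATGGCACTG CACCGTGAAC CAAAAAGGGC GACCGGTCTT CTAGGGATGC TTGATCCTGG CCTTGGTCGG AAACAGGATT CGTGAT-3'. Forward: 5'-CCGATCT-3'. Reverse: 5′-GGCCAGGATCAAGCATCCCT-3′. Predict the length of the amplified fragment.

Forward primer CCGATCT is found on the top strand at positions 72–78.
The reverse primer's reverse complement is AGGGATGCTTGATCCTGGCC, which matches the template at positions 153–172.
Amplicon spans positions 72–172: 101 bp.

101 bp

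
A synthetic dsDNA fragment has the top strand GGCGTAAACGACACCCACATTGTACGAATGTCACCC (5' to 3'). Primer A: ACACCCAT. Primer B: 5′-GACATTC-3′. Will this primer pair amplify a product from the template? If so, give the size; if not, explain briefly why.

Primer A (ACACCCAT) does not match the top strand, and its reverse complement ATGGGTGT does not match either.
With no annealing site for primer A, no amplification occurs.

No product — primer A has no binding site in the template.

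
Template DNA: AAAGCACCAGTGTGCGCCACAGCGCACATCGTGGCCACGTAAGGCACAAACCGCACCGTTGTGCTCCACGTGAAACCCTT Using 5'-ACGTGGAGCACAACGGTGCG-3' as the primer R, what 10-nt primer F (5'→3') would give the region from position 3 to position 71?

The reverse primer's reverse complement CGCACCGTTGTGCTCCACGT matches the template at positions 52–71; the product starts at position 3.
The forward primer is identical to the top strand over positions 3–12: AGCACCAGTG.

5'-AGCACCAGTG-3'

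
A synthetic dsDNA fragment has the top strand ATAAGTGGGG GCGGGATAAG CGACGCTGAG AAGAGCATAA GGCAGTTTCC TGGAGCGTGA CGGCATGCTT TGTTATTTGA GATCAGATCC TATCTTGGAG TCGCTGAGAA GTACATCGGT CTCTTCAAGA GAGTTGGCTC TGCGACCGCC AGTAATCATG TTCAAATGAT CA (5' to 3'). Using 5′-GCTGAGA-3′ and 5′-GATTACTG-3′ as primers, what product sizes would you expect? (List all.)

The forward primer GCTGAGA matches the top strand at positions 25–31, 103–109.
The reverse primer's reverse complement is CAGTAATC, matching at positions 150–157.
Each forward site pairs with the reverse site to give a product ending at position 157: sizes 133, 55 bp.

133 bp, 55 bp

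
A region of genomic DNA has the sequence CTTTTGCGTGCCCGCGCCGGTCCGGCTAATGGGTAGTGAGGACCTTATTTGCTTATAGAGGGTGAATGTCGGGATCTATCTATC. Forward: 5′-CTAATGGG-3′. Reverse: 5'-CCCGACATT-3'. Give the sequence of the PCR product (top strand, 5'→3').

Scanning the template, CTAATGGG occurs at positions 26–33; this primer anneals to the bottom strand there with its 3' end pointing downstream.
Taking the reverse complement of CCCGACATT gives AATGTCGGG, found at positions 65–73 on the template; the primer anneals here to the top strand with its 3' end pointing upstream.
The product is the template from position 26 through 73 (48 bp).

5'-CTAATGGGTAGTGAGGACCTTATTTGCTTATAGAGGGTGAATGTCGGG-3'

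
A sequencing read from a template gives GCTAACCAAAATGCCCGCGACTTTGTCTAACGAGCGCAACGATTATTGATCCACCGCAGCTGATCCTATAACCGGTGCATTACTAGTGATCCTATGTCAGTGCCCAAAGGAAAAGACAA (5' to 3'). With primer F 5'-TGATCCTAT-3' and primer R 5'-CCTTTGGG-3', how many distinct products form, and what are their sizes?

The forward primer TGATCCTAT matches the top strand at positions 61–69, 87–95.
The reverse primer's reverse complement is CCCAAAGG, matching at positions 103–110.
Each forward site pairs with the reverse site to give a product ending at position 110: sizes 50, 24 bp.

Two products: 50 bp, 24 bp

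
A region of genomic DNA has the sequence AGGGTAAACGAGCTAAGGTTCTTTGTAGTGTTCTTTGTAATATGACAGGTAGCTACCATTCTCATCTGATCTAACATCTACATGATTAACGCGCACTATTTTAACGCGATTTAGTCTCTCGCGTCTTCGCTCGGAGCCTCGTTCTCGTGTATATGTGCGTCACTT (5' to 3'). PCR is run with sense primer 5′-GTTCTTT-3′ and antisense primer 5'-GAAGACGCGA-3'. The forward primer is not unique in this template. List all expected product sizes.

The forward primer GTTCTTT matches the top strand at positions 18–24, 30–36.
The reverse primer's reverse complement is TCGCGTCTTC, matching at positions 119–128.
Each forward site pairs with the reverse site to give a product ending at position 128: sizes 111, 99 bp.

111 bp, 99 bp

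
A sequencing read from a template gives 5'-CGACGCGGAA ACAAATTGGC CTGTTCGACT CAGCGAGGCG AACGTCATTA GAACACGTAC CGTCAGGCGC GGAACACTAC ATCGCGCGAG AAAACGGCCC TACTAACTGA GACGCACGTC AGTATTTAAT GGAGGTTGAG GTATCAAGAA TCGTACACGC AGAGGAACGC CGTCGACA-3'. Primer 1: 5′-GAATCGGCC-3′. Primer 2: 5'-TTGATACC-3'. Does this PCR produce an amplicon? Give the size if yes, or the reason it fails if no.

No product — primer 1 has no binding site in the template.

Primer 1 (GAATCGGCC) does not match the top strand, and its reverse complement GGCCGATTC does not match either.
With no annealing site for primer 1, no amplification occurs.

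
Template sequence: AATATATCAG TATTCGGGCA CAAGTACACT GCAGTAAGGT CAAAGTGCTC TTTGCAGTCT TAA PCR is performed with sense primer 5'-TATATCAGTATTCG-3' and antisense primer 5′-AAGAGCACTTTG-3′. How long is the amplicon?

Scanning the template, TATATCAGTATTCG occurs at positions 3–16; this primer anneals to the bottom strand there with its 3' end pointing downstream.
Reverse complement of the reverse primer: CAAAGTGCTCTT. This occurs on the top strand at positions 41–52.
Product length = (reverse-primer end) − (forward-primer start) + 1 = 52 − 3 + 1 = 50 bp.

50 bp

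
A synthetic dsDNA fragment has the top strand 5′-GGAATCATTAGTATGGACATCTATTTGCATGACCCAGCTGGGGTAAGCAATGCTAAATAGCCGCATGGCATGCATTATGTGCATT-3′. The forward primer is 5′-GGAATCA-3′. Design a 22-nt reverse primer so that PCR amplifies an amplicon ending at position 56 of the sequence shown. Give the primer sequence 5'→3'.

The forward primer binds at positions 1–7; the product's 3' end on the top strand is position 56.
The reverse primer anneals to the top strand over positions 35–56, i.e. to CAGCTGGGGTAAGCAATGCTAA.
Its sequence written 5'→3' is the reverse complement: TTAGCATTGCTTACCCCAGCTG.

5'-TTAGCATTGCTTACCCCAGCTG-3'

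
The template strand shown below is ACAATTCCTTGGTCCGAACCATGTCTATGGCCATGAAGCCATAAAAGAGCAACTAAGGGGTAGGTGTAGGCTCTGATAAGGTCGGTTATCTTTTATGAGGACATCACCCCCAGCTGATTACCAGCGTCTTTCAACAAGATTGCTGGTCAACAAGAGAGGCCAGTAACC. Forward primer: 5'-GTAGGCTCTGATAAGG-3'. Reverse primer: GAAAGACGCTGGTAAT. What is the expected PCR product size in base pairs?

67 bp

Forward primer GTAGGCTCTGATAAGG is found on the top strand at positions 66–81.
The reverse primer's reverse complement is ATTACCAGCGTCTTTC, which matches the template at positions 117–132.
The product runs from position 66 to position 132, so its length is 132 − 66 + 1 = 67 bp.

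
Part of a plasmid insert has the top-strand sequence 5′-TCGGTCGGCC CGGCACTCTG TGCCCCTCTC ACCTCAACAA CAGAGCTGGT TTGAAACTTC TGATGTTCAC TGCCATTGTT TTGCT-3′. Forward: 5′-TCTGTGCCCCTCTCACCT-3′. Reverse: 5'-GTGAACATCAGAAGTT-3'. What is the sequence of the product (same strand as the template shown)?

Scanning the template, TCTGTGCCCCTCTCACCT occurs at positions 17–34; this primer anneals to the bottom strand there with its 3' end pointing downstream.
Taking the reverse complement of GTGAACATCAGAAGTT gives AACTTCTGATGTTCAC, found at positions 55–70 on the template; the primer anneals here to the top strand with its 3' end pointing upstream.
The product is the template from position 17 through 70 (54 bp).

5'-TCTGTGCCCCTCTCACCTCAACAACAGAGCTGGTTTGAAACTTCTGATGTTCAC-3'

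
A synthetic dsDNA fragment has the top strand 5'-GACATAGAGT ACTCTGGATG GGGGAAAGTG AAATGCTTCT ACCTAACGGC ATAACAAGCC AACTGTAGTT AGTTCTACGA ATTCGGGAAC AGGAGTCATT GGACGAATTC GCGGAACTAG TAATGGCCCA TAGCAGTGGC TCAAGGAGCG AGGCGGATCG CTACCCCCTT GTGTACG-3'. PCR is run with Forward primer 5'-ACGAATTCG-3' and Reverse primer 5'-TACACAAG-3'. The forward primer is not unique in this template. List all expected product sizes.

99 bp, 73 bp

The forward primer ACGAATTCG matches the top strand at positions 77–85, 103–111.
The reverse primer's reverse complement is CTTGTGTA, matching at positions 168–175.
Each forward site pairs with the reverse site to give a product ending at position 175: sizes 99, 73 bp.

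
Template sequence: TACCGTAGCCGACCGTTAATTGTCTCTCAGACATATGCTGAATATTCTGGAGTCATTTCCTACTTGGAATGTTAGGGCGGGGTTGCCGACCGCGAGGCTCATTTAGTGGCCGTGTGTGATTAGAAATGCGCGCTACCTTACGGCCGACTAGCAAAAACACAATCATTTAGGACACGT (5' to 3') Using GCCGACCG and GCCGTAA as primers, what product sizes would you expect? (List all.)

137 bp, 60 bp

The forward primer GCCGACCG matches the top strand at positions 8–15, 85–92.
The reverse primer's reverse complement is TTACGGC, matching at positions 138–144.
Each forward site pairs with the reverse site to give a product ending at position 144: sizes 137, 60 bp.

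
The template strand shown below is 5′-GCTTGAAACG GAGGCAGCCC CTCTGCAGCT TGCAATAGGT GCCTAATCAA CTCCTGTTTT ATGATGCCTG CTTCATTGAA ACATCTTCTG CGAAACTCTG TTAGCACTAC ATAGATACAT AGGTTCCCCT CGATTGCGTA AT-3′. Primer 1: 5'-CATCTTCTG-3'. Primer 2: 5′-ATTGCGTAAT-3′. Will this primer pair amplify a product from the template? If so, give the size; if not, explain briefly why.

Primer 1 (CATCTTCTG) matches the top strand at positions 82–90 (3' end points downstream).
Primer 2 (ATTGCGTAAT) also matches the top strand directly, at positions 133–142 — its reverse complement ATTACGCAAT is not present.
Both primers anneal to the bottom strand with 3' ends pointing the same way, so neither can prime synthesis back toward the other.

No product — both primers anneal to the same strand and extend in the same direction.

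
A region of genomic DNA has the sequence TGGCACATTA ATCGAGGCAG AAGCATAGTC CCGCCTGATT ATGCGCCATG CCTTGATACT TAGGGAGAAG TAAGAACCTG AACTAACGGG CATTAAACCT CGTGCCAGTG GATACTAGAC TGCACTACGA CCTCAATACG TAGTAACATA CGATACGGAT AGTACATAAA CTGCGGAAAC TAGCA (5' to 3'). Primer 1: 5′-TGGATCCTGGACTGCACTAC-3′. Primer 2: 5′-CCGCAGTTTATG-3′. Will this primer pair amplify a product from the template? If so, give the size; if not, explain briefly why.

No product — primer 1 has no binding site in the template.

Primer 1 (TGGATCCTGGACTGCACTAC) does not match the top strand, and its reverse complement GTAGTGCAGTCCAGGATCCA does not match either.
With no annealing site for primer 1, no amplification occurs.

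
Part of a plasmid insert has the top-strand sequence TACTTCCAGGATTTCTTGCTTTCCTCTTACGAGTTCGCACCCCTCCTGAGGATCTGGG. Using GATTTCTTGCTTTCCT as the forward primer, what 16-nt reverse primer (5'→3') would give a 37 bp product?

5'-GGAGGGGTGCGAACTC-3'

The forward primer binds at positions 10–25, so a 37 bp product ends at position 10 + 37 − 1 = 46.
The reverse primer anneals to the top strand over positions 31–46, i.e. to GAGTTCGCACCCCTCC.
Its sequence written 5'→3' is the reverse complement: GGAGGGGTGCGAACTC.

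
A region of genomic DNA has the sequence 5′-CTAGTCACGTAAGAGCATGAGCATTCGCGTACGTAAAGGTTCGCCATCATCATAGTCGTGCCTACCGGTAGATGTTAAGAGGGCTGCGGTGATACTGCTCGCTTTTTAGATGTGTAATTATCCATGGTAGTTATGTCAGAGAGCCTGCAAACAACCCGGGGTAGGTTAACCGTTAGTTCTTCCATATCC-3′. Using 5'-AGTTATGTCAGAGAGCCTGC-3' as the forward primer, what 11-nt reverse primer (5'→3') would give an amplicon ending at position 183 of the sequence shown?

5'-GGAAGAACTAA-3'

The forward primer binds at positions 129–148; the product's 3' end on the top strand is position 183.
The reverse primer anneals to the top strand over positions 173–183, i.e. to TTAGTTCTTCC.
Its sequence written 5'→3' is the reverse complement: GGAAGAACTAA.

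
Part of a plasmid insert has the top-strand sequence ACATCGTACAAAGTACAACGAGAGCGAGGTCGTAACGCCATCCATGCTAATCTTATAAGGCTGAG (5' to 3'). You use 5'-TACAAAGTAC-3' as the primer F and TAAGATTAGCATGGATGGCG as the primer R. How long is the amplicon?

Scanning the template, TACAAAGTAC occurs at positions 7–16; this primer anneals to the bottom strand there with its 3' end pointing downstream.
Taking the reverse complement of TAAGATTAGCATGGATGGCG gives CGCCATCCATGCTAATCTTA, found at positions 36–55 on the template; the primer anneals here to the top strand with its 3' end pointing upstream.
Product length = (reverse-primer end) − (forward-primer start) + 1 = 55 − 7 + 1 = 49 bp.

49 bp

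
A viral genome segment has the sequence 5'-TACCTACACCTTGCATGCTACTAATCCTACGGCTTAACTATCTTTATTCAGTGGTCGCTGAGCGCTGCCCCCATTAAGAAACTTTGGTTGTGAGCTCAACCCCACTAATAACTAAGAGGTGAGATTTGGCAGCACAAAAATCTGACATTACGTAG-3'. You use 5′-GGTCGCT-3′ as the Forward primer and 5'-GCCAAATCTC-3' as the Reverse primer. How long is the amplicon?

78 bp

Scanning the template, GGTCGCT occurs at positions 53–59; this primer anneals to the bottom strand there with its 3' end pointing downstream.
Reverse complement of the reverse primer: GAGATTTGGC. This occurs on the top strand at positions 121–130.
Amplicon spans positions 53–130: 78 bp.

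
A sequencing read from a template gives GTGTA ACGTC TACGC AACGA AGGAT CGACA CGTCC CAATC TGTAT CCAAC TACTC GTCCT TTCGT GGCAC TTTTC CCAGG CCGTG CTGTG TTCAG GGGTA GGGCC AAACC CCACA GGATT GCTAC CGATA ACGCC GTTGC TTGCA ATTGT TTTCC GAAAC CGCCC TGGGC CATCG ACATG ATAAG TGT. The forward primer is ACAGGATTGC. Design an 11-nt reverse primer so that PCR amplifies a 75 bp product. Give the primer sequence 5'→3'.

The forward primer binds at positions 113–122, so a 75 bp product ends at position 113 + 75 − 1 = 187.
The reverse primer anneals to the top strand over positions 177–187, i.e. to CATGATAAGTG.
Its sequence written 5'→3' is the reverse complement: CACTTATCATG.

5'-CACTTATCATG-3'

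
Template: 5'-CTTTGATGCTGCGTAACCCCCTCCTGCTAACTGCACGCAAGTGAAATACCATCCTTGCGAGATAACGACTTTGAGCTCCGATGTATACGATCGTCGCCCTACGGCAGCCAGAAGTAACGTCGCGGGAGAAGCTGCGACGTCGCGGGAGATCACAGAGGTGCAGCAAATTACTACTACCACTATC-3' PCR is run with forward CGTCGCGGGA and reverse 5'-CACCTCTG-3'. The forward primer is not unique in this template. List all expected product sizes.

The forward primer CGTCGCGGGA matches the top strand at positions 118–127, 138–147.
The reverse primer's reverse complement is CAGAGGTG, matching at positions 153–160.
Each forward site pairs with the reverse site to give a product ending at position 160: sizes 43, 23 bp.

43 bp, 23 bp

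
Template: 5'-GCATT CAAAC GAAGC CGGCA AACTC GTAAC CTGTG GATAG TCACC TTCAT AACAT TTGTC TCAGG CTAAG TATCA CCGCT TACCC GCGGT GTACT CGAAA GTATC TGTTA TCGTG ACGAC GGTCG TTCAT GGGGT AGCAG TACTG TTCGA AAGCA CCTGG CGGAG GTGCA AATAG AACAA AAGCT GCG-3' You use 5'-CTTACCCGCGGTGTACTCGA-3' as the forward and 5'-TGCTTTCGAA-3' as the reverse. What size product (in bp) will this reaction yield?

The forward primer matches the template at positions 79–98.
Reverse complement of the reverse primer: TTCGAAAGCA. This occurs on the top strand at positions 146–155.
The product runs from position 79 to position 155, so its length is 155 − 79 + 1 = 77 bp.

77 bp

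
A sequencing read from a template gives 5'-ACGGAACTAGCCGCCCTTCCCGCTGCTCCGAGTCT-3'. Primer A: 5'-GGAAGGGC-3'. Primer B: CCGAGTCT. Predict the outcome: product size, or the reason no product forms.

Primer A (GGAAGGGC) has reverse complement GCCCTTCC, which matches the top strand at positions 13–20; primer A anneals to the top strand there with its 3' end pointing upstream toward position 13.
Primer B (CCGAGTCT) matches the top strand directly at positions 28–35; it anneals to the bottom strand with its 3' end pointing downstream toward position 35.
The 3' ends diverge (primer A extends toward position 1, primer B toward position 35), so the primers never converge on a shared product.

No product — the primers' 3' ends point away from each other.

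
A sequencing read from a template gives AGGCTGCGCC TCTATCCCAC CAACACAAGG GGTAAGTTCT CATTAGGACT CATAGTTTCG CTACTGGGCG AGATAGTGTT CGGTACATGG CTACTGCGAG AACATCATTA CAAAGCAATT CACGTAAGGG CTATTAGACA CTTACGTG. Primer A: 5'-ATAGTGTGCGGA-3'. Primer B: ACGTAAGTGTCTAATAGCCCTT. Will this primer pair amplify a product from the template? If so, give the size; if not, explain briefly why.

Primer A (ATAGTGTGCGGA) does not match the top strand, and its reverse complement TCCGCACACTAT does not match either.
With no annealing site for primer A, no amplification occurs.

No product — primer A has no binding site in the template.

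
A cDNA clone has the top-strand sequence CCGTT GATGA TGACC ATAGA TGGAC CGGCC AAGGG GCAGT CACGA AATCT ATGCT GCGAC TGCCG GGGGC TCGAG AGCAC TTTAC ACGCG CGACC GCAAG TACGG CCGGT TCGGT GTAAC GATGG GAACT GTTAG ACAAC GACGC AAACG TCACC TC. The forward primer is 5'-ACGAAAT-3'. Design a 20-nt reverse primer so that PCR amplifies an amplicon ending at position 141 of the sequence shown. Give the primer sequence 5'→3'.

The forward primer binds at positions 42–48; the product's 3' end on the top strand is position 141.
The reverse primer anneals to the top strand over positions 122–141, i.e. to ATGGGAACTGTTAGACAACG.
Its sequence written 5'→3' is the reverse complement: CGTTGTCTAACAGTTCCCAT.

5'-CGTTGTCTAACAGTTCCCAT-3'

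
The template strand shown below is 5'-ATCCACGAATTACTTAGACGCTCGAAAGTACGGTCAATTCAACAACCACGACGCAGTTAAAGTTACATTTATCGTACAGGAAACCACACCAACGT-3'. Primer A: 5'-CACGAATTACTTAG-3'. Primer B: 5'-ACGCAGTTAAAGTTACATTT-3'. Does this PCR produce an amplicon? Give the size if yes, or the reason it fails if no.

Primer A (CACGAATTACTTAG) matches the top strand at positions 4–17 (3' end points downstream).
Primer B (ACGCAGTTAAAGTTACATTT) also matches the top strand directly, at positions 51–70 — its reverse complement AAATGTAACTTTAACTGCGT is not present.
Both primers anneal to the bottom strand with 3' ends pointing the same way, so neither can prime synthesis back toward the other.

No product — both primers anneal to the same strand and extend in the same direction.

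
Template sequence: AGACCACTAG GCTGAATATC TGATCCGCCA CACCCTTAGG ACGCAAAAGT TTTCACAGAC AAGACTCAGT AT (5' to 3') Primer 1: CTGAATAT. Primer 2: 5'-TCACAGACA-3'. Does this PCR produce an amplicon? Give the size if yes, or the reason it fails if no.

No product — both primers anneal to the same strand and extend in the same direction.

Primer 1 (CTGAATAT) matches the top strand at positions 12–19 (3' end points downstream).
Primer 2 (TCACAGACA) also matches the top strand directly, at positions 53–61 — its reverse complement TGTCTGTGA is not present.
Both primers anneal to the bottom strand with 3' ends pointing the same way, so neither can prime synthesis back toward the other.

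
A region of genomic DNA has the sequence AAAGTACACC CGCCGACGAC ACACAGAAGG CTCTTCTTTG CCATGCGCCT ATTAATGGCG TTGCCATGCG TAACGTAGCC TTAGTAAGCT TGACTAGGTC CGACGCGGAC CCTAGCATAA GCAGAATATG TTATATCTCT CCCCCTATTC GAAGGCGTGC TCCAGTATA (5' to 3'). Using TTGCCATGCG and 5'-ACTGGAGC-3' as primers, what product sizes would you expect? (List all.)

129 bp, 106 bp

The forward primer TTGCCATGCG matches the top strand at positions 38–47, 61–70.
The reverse primer's reverse complement is GCTCCAGT, matching at positions 159–166.
Each forward site pairs with the reverse site to give a product ending at position 166: sizes 129, 106 bp.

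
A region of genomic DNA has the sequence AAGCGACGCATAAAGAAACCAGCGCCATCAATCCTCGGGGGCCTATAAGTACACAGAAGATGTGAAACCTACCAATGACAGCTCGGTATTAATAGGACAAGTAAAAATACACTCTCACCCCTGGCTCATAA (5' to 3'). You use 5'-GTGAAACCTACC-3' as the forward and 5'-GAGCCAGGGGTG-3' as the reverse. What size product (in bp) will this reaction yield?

Forward primer GTGAAACCTACC is found on the top strand at positions 62–73.
The reverse primer's reverse complement is CACCCCTGGCTC, which matches the template at positions 116–127.
Amplicon spans positions 62–127: 66 bp.

66 bp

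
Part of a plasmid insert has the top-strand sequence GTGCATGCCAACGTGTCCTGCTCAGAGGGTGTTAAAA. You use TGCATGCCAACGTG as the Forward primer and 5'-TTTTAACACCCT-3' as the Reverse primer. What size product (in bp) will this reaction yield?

36 bp

Forward primer TGCATGCCAACGTG is found on the top strand at positions 2–15.
The reverse primer's reverse complement is AGGGTGTTAAAA, which matches the template at positions 26–37.
The product runs from position 2 to position 37, so its length is 37 − 2 + 1 = 36 bp.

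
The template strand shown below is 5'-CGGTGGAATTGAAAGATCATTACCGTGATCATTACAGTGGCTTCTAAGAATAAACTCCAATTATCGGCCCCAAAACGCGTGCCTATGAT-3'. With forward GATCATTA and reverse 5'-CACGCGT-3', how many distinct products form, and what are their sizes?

Two products: 67 bp, 55 bp

The forward primer GATCATTA matches the top strand at positions 15–22, 27–34.
The reverse primer's reverse complement is ACGCGTG, matching at positions 75–81.
Each forward site pairs with the reverse site to give a product ending at position 81: sizes 67, 55 bp.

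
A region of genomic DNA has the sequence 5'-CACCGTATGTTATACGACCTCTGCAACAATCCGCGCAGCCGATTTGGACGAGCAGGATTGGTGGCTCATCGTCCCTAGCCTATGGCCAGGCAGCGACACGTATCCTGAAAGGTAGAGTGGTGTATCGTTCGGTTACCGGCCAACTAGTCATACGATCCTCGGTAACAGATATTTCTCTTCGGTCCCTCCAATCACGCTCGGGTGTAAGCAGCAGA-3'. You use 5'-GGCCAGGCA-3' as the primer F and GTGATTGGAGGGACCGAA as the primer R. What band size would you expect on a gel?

112 bp

Forward primer GGCCAGGCA is found on the top strand at positions 84–92.
Taking the reverse complement of GTGATTGGAGGGACCGAA gives TTCGGTCCCTCCAATCAC, found at positions 178–195 on the template; the primer anneals here to the top strand with its 3' end pointing upstream.
The product runs from position 84 to position 195, so its length is 195 − 84 + 1 = 112 bp.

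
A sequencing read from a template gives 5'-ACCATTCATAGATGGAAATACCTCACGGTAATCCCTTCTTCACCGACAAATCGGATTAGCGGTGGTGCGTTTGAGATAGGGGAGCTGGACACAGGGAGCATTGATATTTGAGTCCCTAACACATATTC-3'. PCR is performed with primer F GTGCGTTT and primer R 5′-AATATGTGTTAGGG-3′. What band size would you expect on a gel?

Forward primer GTGCGTTT is found on the top strand at positions 65–72.
Taking the reverse complement of AATATGTGTTAGGG gives CCCTAACACATATT, found at positions 114–127 on the template; the primer anneals here to the top strand with its 3' end pointing upstream.
The product runs from position 65 to position 127, so its length is 127 − 65 + 1 = 63 bp.

63 bp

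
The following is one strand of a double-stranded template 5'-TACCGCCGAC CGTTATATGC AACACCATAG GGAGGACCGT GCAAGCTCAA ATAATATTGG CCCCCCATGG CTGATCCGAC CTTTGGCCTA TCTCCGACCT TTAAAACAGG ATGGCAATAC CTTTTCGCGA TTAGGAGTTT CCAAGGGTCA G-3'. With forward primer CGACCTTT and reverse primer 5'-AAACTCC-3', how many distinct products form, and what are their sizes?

Two products: 64 bp, 46 bp

The forward primer CGACCTTT matches the top strand at positions 77–84, 95–102.
The reverse primer's reverse complement is GGAGTTT, matching at positions 134–140.
Each forward site pairs with the reverse site to give a product ending at position 140: sizes 64, 46 bp.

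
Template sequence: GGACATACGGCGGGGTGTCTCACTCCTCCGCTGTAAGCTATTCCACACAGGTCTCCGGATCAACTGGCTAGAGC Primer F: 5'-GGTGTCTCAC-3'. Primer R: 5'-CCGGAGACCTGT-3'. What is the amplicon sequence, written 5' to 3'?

The forward primer matches the template at positions 14–23.
The reverse primer's reverse complement is ACAGGTCTCCGG, which matches the template at positions 47–58.
The product is the template from position 14 through 58 (45 bp).

5'-GGTGTCTCACTCCTCCGCTGTAAGCTATTCCACACAGGTCTCCGG-3'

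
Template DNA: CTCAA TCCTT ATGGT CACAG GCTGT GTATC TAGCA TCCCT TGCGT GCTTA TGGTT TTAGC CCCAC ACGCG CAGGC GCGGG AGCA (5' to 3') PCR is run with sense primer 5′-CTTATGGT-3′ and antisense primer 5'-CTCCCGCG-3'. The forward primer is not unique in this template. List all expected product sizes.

The forward primer CTTATGGT matches the top strand at positions 8–15, 47–54.
The reverse primer's reverse complement is CGCGGGAG, matching at positions 75–82.
Each forward site pairs with the reverse site to give a product ending at position 82: sizes 75, 36 bp.

75 bp, 36 bp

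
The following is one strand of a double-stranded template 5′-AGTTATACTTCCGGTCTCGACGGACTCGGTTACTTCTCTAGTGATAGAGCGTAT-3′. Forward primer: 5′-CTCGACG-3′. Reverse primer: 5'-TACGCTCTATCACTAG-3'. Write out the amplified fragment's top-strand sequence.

5'-CTCGACGGACTCGGTTACTTCTCTAGTGATAGAGCGTA-3'

The forward primer matches the template at positions 16–22.
The reverse primer's reverse complement is CTAGTGATAGAGCGTA, which matches the template at positions 38–53.
The product is the template from position 16 through 53 (38 bp).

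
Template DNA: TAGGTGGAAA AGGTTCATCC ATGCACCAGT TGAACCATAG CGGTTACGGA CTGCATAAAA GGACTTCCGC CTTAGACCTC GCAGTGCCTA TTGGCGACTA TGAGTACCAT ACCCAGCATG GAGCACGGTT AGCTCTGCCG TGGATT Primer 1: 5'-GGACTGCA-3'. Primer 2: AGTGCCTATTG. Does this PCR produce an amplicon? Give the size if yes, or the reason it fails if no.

No product — both primers anneal to the same strand and extend in the same direction.

Primer 1 (GGACTGCA) matches the top strand at positions 48–55 (3' end points downstream).
Primer 2 (AGTGCCTATTG) also matches the top strand directly, at positions 83–93 — its reverse complement CAATAGGCACT is not present.
Both primers anneal to the bottom strand with 3' ends pointing the same way, so neither can prime synthesis back toward the other.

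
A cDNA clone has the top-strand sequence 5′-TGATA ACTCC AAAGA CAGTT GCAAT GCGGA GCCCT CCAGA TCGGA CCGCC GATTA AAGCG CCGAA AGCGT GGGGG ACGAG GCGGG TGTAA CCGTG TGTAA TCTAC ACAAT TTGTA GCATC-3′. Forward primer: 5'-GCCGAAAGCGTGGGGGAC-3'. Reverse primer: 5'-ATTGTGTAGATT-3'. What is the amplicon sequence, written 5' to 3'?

Forward primer GCCGAAAGCGTGGGGGAC is found on the top strand at positions 60–77.
Reverse complement of the reverse primer: AATCTACACAAT. This occurs on the top strand at positions 99–110.
The product is the template from position 60 through 110 (51 bp).

5'-GCCGAAAGCGTGGGGGACGAGGCGGGTGTAACCGTGTGTAATCTACACAAT-3'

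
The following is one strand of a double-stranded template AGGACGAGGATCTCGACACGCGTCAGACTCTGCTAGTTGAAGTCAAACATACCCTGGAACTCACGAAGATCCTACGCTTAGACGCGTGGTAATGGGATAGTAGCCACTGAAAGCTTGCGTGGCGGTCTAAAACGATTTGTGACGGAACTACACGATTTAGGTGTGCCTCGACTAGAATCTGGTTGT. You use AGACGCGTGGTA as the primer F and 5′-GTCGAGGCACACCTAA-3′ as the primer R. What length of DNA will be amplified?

Forward primer AGACGCGTGGTA is found on the top strand at positions 80–91.
The reverse primer's reverse complement is TTAGGTGTGCCTCGAC, which matches the template at positions 157–172.
Amplicon spans positions 80–172: 93 bp.

93 bp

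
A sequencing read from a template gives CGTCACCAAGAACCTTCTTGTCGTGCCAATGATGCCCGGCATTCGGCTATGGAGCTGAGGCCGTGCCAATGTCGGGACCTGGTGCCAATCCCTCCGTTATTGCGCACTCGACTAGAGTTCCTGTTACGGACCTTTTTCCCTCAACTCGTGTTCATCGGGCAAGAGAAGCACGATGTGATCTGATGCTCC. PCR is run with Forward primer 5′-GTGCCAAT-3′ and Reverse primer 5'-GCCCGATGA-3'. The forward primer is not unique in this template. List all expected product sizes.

The forward primer GTGCCAAT matches the top strand at positions 23–30, 63–70, 82–89.
The reverse primer's reverse complement is TCATCGGGC, matching at positions 152–160.
Each forward site pairs with the reverse site to give a product ending at position 160: sizes 138, 98, 79 bp.

138 bp, 98 bp, 79 bp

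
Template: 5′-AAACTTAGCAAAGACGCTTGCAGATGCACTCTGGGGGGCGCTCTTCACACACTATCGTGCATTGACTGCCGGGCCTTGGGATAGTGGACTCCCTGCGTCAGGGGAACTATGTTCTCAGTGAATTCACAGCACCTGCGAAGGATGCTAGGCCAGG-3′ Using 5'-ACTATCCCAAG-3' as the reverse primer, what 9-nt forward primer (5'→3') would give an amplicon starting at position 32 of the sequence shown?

The reverse primer's reverse complement CTTGGGATAGT matches the template at positions 75–85; the product starts at position 32.
The forward primer is identical to the top strand over positions 32–40: TGGGGGGCG.

5'-TGGGGGGCG-3'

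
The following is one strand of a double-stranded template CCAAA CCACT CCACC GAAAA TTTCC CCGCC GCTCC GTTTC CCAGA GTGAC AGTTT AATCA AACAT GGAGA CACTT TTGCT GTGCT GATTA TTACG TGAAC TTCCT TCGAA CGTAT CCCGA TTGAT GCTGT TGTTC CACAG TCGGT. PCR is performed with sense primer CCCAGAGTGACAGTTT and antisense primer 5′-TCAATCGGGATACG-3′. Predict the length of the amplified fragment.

The forward primer matches the template at positions 40–55.
Reverse complement of the reverse primer: CGTATCCCGATTGA. This occurs on the top strand at positions 111–124.
Product length = (reverse-primer end) − (forward-primer start) + 1 = 124 − 40 + 1 = 85 bp.

85 bp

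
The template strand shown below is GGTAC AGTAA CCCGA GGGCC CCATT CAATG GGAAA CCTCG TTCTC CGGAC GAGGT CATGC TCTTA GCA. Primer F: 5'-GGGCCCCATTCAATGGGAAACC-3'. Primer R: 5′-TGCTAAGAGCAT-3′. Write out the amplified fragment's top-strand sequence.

5'-GGGCCCCATTCAATGGGAAACCTCGTTCTCCGGACGAGGTCATGCTCTTAGCA-3'

Forward primer GGGCCCCATTCAATGGGAAACC is found on the top strand at positions 16–37.
Taking the reverse complement of TGCTAAGAGCAT gives ATGCTCTTAGCA, found at positions 57–68 on the template; the primer anneals here to the top strand with its 3' end pointing upstream.
The product is the template from position 16 through 68 (53 bp).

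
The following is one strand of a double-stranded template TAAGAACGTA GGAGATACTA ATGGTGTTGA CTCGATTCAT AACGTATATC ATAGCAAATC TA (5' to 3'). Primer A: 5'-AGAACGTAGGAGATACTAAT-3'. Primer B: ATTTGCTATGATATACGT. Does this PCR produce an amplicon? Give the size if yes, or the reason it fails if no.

Primer A (AGAACGTAGGAGATACTAAT) matches the top strand at positions 3–22; it acts as a forward primer.
Primer B's reverse complement is ACGTATATCATAGCAAAT, matching the top strand at positions 42–59; it acts as a reverse primer.
The 3' ends face each other across positions 3–59, giving a 57 bp product.

Yes — a 57 bp product.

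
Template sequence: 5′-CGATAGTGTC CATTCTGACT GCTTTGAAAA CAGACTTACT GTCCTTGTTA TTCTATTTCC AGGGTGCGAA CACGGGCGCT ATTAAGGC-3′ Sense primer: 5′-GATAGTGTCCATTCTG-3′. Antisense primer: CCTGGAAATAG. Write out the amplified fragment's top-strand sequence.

5'-GATAGTGTCCATTCTGACTGCTTTGAAAACAGACTTACTGTCCTTGTTATTCTATTTCCAGG-3'

Forward primer GATAGTGTCCATTCTG is found on the top strand at positions 2–17.
Reverse complement of the reverse primer: CTATTTCCAGG. This occurs on the top strand at positions 53–63.
The product is the template from position 2 through 63 (62 bp).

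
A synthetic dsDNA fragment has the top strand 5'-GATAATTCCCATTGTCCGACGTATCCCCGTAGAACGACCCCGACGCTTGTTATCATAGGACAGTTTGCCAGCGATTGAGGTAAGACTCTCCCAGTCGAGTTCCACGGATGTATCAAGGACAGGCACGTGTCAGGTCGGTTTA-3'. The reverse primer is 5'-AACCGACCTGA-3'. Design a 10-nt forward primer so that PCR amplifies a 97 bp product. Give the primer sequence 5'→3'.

The reverse primer's reverse complement TCAGGTCGGTT matches the template at positions 130–140, so the product ends at position 140.
A 97 bp product then starts at position 140 − 97 + 1 = 44.
The forward primer is identical to the top strand there: CGCTTGTTAT.

5'-CGCTTGTTAT-3'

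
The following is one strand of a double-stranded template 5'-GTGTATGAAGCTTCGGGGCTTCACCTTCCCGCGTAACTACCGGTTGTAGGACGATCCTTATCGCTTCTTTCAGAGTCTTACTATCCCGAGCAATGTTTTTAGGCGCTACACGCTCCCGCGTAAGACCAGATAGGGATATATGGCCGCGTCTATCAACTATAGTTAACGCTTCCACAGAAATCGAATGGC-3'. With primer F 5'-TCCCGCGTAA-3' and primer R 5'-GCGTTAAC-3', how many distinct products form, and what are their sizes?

Two products: 143 bp, 56 bp

The forward primer TCCCGCGTAA matches the top strand at positions 27–36, 114–123.
The reverse primer's reverse complement is GTTAACGC, matching at positions 162–169.
Each forward site pairs with the reverse site to give a product ending at position 169: sizes 143, 56 bp.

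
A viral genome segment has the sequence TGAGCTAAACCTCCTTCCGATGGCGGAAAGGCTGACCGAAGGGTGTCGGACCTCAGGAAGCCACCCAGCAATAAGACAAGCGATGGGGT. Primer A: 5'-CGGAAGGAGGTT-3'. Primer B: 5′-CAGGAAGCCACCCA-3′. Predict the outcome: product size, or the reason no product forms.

Primer A (CGGAAGGAGGTT) has reverse complement AACCTCCTTCCG, which matches the top strand at positions 8–19; primer A anneals to the top strand there with its 3' end pointing upstream toward position 8.
Primer B (CAGGAAGCCACCCA) matches the top strand directly at positions 54–67; it anneals to the bottom strand with its 3' end pointing downstream toward position 67.
The 3' ends diverge (primer A extends toward position 1, primer B toward position 89), so the primers never converge on a shared product.

No product — the primers' 3' ends point away from each other.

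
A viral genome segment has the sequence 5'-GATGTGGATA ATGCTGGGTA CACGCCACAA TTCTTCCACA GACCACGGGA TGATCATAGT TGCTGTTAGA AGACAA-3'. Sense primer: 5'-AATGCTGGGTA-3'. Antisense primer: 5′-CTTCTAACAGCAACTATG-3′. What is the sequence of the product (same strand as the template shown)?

5'-AATGCTGGGTACACGCCACAATTCTTCCACAGACCACGGGATGATCATAGTTGCTGTTAGAAG-3'

Scanning the template, AATGCTGGGTA occurs at positions 10–20; this primer anneals to the bottom strand there with its 3' end pointing downstream.
The reverse primer's reverse complement is CATAGTTGCTGTTAGAAG, which matches the template at positions 55–72.
The product is the template from position 10 through 72 (63 bp).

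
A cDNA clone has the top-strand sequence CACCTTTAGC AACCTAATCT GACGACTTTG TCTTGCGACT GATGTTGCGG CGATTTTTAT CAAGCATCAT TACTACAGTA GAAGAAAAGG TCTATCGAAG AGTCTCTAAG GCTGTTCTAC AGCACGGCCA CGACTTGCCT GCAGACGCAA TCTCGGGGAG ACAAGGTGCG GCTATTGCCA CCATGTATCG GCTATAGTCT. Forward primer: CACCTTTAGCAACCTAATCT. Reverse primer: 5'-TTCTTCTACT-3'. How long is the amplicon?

Forward primer CACCTTTAGCAACCTAATCT is found on the top strand at positions 1–20.
Taking the reverse complement of TTCTTCTACT gives AGTAGAAGAA, found at positions 77–86 on the template; the primer anneals here to the top strand with its 3' end pointing upstream.
Amplicon spans positions 1–86: 86 bp.

86 bp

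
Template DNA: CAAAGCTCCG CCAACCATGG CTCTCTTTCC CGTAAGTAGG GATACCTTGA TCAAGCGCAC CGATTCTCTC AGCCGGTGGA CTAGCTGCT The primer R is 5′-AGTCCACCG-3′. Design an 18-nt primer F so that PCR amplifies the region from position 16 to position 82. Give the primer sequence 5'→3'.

The reverse primer's reverse complement CGGTGGACT matches the template at positions 74–82; the product starts at position 16.
The forward primer is identical to the top strand over positions 16–33: CATGGCTCTCTTTCCCGT.

5'-CATGGCTCTCTTTCCCGT-3'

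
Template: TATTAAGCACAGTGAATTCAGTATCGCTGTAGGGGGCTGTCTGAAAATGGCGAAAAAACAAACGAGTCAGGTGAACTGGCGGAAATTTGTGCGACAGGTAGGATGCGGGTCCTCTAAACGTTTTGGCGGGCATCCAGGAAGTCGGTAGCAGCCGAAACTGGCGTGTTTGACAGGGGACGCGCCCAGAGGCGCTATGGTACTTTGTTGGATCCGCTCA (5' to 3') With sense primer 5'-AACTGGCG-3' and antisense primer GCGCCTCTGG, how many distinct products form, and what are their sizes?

Two products: 119 bp, 37 bp

The forward primer AACTGGCG matches the top strand at positions 74–81, 156–163.
The reverse primer's reverse complement is CCAGAGGCGC, matching at positions 183–192.
Each forward site pairs with the reverse site to give a product ending at position 192: sizes 119, 37 bp.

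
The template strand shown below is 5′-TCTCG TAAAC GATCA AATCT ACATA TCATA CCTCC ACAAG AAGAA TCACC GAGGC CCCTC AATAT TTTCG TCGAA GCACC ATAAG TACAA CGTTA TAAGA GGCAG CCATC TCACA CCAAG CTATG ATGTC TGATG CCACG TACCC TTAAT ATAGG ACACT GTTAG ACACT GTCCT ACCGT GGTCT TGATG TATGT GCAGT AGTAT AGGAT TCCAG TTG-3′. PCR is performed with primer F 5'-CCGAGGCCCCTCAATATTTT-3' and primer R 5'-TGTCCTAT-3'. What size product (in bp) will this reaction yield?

The forward primer matches the template at positions 49–68.
Reverse complement of the reverse primer: ATAGGACA. This occurs on the top strand at positions 151–158.
The product runs from position 49 to position 158, so its length is 158 − 49 + 1 = 110 bp.

110 bp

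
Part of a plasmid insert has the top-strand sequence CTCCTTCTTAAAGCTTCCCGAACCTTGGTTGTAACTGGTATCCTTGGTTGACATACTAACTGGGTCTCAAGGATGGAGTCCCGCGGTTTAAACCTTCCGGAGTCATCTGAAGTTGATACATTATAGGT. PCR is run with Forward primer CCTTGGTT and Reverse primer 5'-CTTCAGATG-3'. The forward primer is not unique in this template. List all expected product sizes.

90 bp, 71 bp

The forward primer CCTTGGTT matches the top strand at positions 23–30, 42–49.
The reverse primer's reverse complement is CATCTGAAG, matching at positions 104–112.
Each forward site pairs with the reverse site to give a product ending at position 112: sizes 90, 71 bp.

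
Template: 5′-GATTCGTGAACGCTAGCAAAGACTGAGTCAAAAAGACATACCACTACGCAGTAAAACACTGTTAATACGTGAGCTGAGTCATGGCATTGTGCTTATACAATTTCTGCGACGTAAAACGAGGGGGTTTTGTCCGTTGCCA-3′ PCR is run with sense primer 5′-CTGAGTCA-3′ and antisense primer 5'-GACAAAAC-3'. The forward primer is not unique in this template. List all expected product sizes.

109 bp, 58 bp

The forward primer CTGAGTCA matches the top strand at positions 23–30, 74–81.
The reverse primer's reverse complement is GTTTTGTC, matching at positions 124–131.
Each forward site pairs with the reverse site to give a product ending at position 131: sizes 109, 58 bp.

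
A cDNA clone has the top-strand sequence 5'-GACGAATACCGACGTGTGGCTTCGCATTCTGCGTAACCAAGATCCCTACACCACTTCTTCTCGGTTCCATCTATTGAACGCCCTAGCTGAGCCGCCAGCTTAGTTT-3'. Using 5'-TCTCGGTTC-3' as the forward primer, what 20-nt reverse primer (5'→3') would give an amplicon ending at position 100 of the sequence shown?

The forward primer binds at positions 59–67; the product's 3' end on the top strand is position 100.
The reverse primer anneals to the top strand over positions 81–100, i.e. to CCCTAGCTGAGCCGCCAGCT.
Its sequence written 5'→3' is the reverse complement: AGCTGGCGGCTCAGCTAGGG.

5'-AGCTGGCGGCTCAGCTAGGG-3'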